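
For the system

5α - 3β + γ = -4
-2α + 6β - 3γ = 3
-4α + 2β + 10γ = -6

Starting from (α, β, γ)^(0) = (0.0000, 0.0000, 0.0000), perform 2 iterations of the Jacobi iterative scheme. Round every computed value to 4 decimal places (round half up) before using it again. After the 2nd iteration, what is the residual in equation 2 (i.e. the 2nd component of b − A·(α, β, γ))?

-0.4198

Iteration 1:
  α = (-4 - (-3)·0.0000 - (1)·0.0000) / (5) = -0.8000
  β = (3 - (-2)·0.0000 - (-3)·0.0000) / (6) = 0.5000
  γ = (-6 - (-4)·0.0000 - (2)·0.0000) / (10) = -0.6000
Iteration 2:
  α = (-4 - (-3)·0.5000 - (1)·-0.6000) / (5) = -0.3800
  β = (3 - (-2)·-0.8000 - (-3)·-0.6000) / (6) = -0.0667
  γ = (-6 - (-4)·-0.8000 - (2)·0.5000) / (10) = -1.0200
Residual b − A·x = (-1.2801, -0.4198, 2.8134)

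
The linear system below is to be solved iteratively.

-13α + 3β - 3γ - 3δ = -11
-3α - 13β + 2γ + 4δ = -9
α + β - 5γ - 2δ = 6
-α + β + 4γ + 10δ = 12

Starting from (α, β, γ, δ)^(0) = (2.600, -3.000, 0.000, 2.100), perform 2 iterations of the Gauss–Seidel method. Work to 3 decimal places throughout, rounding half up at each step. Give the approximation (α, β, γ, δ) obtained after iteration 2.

(1.188, 0.678, -1.529, 1.863)

Iteration 1:
  α = (-11 - (3)·-3.000 - (-3)·0.000 - (-3)·2.100) / (-13) = -0.331
  β = (-9 - (-3)·-0.331 - (2)·0.000 - (4)·2.100) / (-13) = 1.415
  γ = (6 - (1)·-0.331 - (1)·1.415 - (-2)·2.100) / (-5) = -1.823
  δ = (12 - (-1)·-0.331 - (1)·1.415 - (4)·-1.823) / (10) = 1.755
Iteration 2:
  α = (-11 - (3)·1.415 - (-3)·-1.823 - (-3)·1.755) / (-13) = 1.188
  β = (-9 - (-3)·1.188 - (2)·-1.823 - (4)·1.755) / (-13) = 0.678
  γ = (6 - (1)·1.188 - (1)·0.678 - (-2)·1.755) / (-5) = -1.529
  δ = (12 - (-1)·1.188 - (1)·0.678 - (4)·-1.529) / (10) = 1.863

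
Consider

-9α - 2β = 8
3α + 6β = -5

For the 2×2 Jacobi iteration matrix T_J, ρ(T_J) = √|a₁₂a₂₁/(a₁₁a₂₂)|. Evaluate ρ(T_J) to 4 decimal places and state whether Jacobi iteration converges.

0.3333

a₁₂a₂₁/(a₁₁a₂₂) = (-2)·(3) / ((-9)·(6)) = 0.111111
ρ = √|0.111111| = √0.111111 = 0.3333
ρ < 1, so Jacobi converges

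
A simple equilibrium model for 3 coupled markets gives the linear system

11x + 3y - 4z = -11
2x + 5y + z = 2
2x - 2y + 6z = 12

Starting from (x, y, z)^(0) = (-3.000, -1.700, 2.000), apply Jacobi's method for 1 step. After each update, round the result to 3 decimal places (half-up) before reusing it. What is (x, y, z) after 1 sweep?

(0.191, 1.200, 2.433)

Iteration 1:
  x = (-11 - (3)·-1.700 - (-4)·2.000) / (11) = 0.191
  y = (2 - (2)·-3.000 - (1)·2.000) / (5) = 1.200
  z = (12 - (2)·-3.000 - (-2)·-1.700) / (6) = 2.433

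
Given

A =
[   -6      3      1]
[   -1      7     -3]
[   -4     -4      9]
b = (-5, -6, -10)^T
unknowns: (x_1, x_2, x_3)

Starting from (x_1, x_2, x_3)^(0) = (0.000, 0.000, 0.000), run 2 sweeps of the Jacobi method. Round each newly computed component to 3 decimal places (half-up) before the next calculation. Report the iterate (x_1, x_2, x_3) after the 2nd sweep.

(0.220, -1.214, -1.122)

Iteration 1:
  x_1 = (-5 - (3)·0.000 - (1)·0.000) / (-6) = 0.833
  x_2 = (-6 - (-1)·0.000 - (-3)·0.000) / (7) = -0.857
  x_3 = (-10 - (-4)·0.000 - (-4)·0.000) / (9) = -1.111
Iteration 2:
  x_1 = (-5 - (3)·-0.857 - (1)·-1.111) / (-6) = 0.220
  x_2 = (-6 - (-1)·0.833 - (-3)·-1.111) / (7) = -1.214
  x_3 = (-10 - (-4)·0.833 - (-4)·-0.857) / (9) = -1.122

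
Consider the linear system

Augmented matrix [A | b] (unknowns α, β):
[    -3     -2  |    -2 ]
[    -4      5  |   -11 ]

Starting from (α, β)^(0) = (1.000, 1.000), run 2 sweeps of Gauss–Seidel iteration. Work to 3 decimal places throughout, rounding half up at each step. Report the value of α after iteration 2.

2.133

Iteration 1:
  α = (-2 - (-2)·1.000) / (-3) = 0.000
  β = (-11 - (-4)·0.000) / (5) = -2.200
Iteration 2:
  α = (-2 - (-2)·-2.200) / (-3) = 2.133
  β = (-11 - (-4)·2.133) / (5) = -0.494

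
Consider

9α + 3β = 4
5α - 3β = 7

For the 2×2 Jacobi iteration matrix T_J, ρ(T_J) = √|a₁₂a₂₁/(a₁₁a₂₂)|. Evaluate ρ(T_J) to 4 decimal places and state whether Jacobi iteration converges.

0.7454

a₁₂a₂₁/(a₁₁a₂₂) = (3)·(5) / ((9)·(-3)) = -0.555556
ρ = √|-0.555556| = √0.555556 = 0.7454
ρ < 1, so Jacobi converges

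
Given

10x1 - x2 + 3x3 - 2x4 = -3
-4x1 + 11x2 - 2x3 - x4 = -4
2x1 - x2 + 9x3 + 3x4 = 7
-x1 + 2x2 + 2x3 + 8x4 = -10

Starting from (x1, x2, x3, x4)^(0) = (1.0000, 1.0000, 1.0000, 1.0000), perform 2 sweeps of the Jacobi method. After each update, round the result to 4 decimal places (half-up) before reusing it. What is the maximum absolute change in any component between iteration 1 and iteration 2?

Iteration 1:
  x1 = (-3 - (-1)·1.0000 - (3)·1.0000 - (-2)·1.0000) / (10) = -0.3000
  x2 = (-4 - (-4)·1.0000 - (-2)·1.0000 - (-1)·1.0000) / (11) = 0.2727
  x3 = (7 - (2)·1.0000 - (-1)·1.0000 - (3)·1.0000) / (9) = 0.3333
  x4 = (-10 - (-1)·1.0000 - (2)·1.0000 - (2)·1.0000) / (8) = -1.6250
Iteration 2:
  x1 = (-3 - (-1)·0.2727 - (3)·0.3333 - (-2)·-1.6250) / (10) = -0.6977
  x2 = (-4 - (-4)·-0.3000 - (-2)·0.3333 - (-1)·-1.6250) / (11) = -0.5599
  x3 = (7 - (2)·-0.3000 - (-1)·0.2727 - (3)·-1.6250) / (9) = 1.4164
  x4 = (-10 - (-1)·-0.3000 - (2)·0.2727 - (2)·0.3333) / (8) = -1.4390
Change: (-0.3977, -0.8326, 1.0831, 0.1860) → max |·| = 1.0831

1.0831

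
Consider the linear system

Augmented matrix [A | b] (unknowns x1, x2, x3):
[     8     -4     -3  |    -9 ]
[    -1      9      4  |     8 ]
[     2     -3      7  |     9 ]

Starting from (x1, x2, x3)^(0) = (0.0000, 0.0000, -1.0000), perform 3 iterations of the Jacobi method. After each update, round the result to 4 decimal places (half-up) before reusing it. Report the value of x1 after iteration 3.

Iteration 1:
  x1 = (-9 - (-4)·0.0000 - (-3)·-1.0000) / (8) = -1.5000
  x2 = (8 - (-1)·0.0000 - (4)·-1.0000) / (9) = 1.3333
  x3 = (9 - (2)·0.0000 - (-3)·0.0000) / (7) = 1.2857
Iteration 2:
  x1 = (-9 - (-4)·1.3333 - (-3)·1.2857) / (8) = 0.0238
  x2 = (8 - (-1)·-1.5000 - (4)·1.2857) / (9) = 0.1508
  x3 = (9 - (2)·-1.5000 - (-3)·1.3333) / (7) = 2.2857
Iteration 3:
  x1 = (-9 - (-4)·0.1508 - (-3)·2.2857) / (8) = -0.1925
  x2 = (8 - (-1)·0.0238 - (4)·2.2857) / (9) = -0.1243
  x3 = (9 - (2)·0.0238 - (-3)·0.1508) / (7) = 1.3435

-0.1925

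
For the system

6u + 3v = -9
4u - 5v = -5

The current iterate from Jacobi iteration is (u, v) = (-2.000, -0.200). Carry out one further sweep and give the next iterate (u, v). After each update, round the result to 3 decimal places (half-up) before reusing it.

One sweep:
  u = (-9 - (3)·-0.200) / (6) = -1.400
  v = (-5 - (4)·-2.000) / (-5) = -0.600

(-1.400, -0.600)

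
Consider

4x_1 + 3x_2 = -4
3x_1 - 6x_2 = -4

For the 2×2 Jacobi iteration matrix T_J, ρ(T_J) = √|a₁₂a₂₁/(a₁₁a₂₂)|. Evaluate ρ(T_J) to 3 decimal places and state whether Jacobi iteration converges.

0.612

a₁₂a₂₁/(a₁₁a₂₂) = (3)·(3) / ((4)·(-6)) = -0.375000
ρ = √|-0.375000| = √0.375000 = 0.612
ρ < 1, so Jacobi converges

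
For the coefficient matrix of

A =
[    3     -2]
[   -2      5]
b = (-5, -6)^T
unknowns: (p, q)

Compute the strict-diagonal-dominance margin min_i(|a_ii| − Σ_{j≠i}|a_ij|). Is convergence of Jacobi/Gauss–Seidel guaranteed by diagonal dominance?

row 1: |3| − (2) = 1
row 2: |5| − (2) = 3
minimum over rows = 1 → strictly diagonally dominant (convergence guaranteed)

1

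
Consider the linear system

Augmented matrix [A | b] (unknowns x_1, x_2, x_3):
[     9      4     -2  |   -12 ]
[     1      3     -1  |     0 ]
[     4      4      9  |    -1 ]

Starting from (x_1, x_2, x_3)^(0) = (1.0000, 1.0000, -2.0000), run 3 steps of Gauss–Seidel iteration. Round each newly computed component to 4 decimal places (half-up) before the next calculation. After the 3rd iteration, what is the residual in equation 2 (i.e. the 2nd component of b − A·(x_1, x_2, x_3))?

Iteration 1:
  x_1 = (-12 - (4)·1.0000 - (-2)·-2.0000) / (9) = -2.2222
  x_2 = (0 - (1)·-2.2222 - (-1)·-2.0000) / (3) = 0.0741
  x_3 = (-1 - (4)·-2.2222 - (4)·0.0741) / (9) = 0.8436
Iteration 2:
  x_1 = (-12 - (4)·0.0741 - (-2)·0.8436) / (9) = -1.1788
  x_2 = (0 - (1)·-1.1788 - (-1)·0.8436) / (3) = 0.6741
  x_3 = (-1 - (4)·-1.1788 - (4)·0.6741) / (9) = 0.1132
Iteration 3:
  x_1 = (-12 - (4)·0.6741 - (-2)·0.1132) / (9) = -1.6078
  x_2 = (0 - (1)·-1.6078 - (-1)·0.1132) / (3) = 0.5737
  x_3 = (-1 - (4)·-1.6078 - (4)·0.5737) / (9) = 0.3485
Residual b − A·x = (0.8724, 0.2352, -0.0001)

0.2352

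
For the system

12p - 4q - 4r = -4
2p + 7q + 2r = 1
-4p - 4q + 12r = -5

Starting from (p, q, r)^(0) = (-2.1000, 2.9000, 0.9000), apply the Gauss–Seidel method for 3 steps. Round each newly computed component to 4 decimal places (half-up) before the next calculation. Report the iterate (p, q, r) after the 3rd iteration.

(-0.3707, 0.3845, -0.4121)

Iteration 1:
  p = (-4 - (-4)·2.9000 - (-4)·0.9000) / (12) = 0.9333
  q = (1 - (2)·0.9333 - (2)·0.9000) / (7) = -0.3809
  r = (-5 - (-4)·0.9333 - (-4)·-0.3809) / (12) = -0.2325
Iteration 2:
  p = (-4 - (-4)·-0.3809 - (-4)·-0.2325) / (12) = -0.5378
  q = (1 - (2)·-0.5378 - (2)·-0.2325) / (7) = 0.3629
  r = (-5 - (-4)·-0.5378 - (-4)·0.3629) / (12) = -0.4750
Iteration 3:
  p = (-4 - (-4)·0.3629 - (-4)·-0.4750) / (12) = -0.3707
  q = (1 - (2)·-0.3707 - (2)·-0.4750) / (7) = 0.3845
  r = (-5 - (-4)·-0.3707 - (-4)·0.3845) / (12) = -0.4121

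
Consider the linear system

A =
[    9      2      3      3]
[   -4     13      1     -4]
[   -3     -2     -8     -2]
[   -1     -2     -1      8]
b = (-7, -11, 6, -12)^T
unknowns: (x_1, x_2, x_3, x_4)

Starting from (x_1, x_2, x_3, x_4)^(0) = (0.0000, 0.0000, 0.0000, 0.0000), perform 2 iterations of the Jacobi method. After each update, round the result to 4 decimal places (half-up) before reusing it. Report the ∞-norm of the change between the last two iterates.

Iteration 1:
  x_1 = (-7 - (2)·0.0000 - (3)·0.0000 - (3)·0.0000) / (9) = -0.7778
  x_2 = (-11 - (-4)·0.0000 - (1)·0.0000 - (-4)·0.0000) / (13) = -0.8462
  x_3 = (6 - (-3)·0.0000 - (-2)·0.0000 - (-2)·0.0000) / (-8) = -0.7500
  x_4 = (-12 - (-1)·0.0000 - (-2)·0.0000 - (-1)·0.0000) / (8) = -1.5000
Iteration 2:
  x_1 = (-7 - (2)·-0.8462 - (3)·-0.7500 - (3)·-1.5000) / (9) = 0.1603
  x_2 = (-11 - (-4)·-0.7778 - (1)·-0.7500 - (-4)·-1.5000) / (13) = -1.4893
  x_3 = (6 - (-3)·-0.7778 - (-2)·-0.8462 - (-2)·-1.5000) / (-8) = 0.1282
  x_4 = (-12 - (-1)·-0.7778 - (-2)·-0.8462 - (-1)·-0.7500) / (8) = -1.9025
Change: (0.9381, -0.6431, 0.8782, -0.4025) → max |·| = 0.9381

0.9381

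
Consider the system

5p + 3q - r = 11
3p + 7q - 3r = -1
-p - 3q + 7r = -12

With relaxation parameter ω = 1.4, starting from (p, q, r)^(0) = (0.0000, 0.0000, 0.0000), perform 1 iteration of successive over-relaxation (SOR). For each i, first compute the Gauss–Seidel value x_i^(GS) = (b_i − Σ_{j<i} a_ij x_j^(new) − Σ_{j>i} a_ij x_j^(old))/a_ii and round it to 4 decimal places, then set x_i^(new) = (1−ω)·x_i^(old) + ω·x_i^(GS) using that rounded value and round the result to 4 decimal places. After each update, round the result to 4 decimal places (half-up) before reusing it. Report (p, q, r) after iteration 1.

Iteration 1:
  p: GS value = (11 - (3)·0.0000 - (-1)·0.0000) / (5) = 2.2000;  p ← (1−ω)·0.0000 + ω·2.2000 = 3.0800
  q: GS value = (-1 - (3)·3.0800 - (-3)·0.0000) / (7) = -1.4629;  q ← (1−ω)·0.0000 + ω·-1.4629 = -2.0481
  r: GS value = (-12 - (-1)·3.0800 - (-3)·-2.0481) / (7) = -2.1520;  r ← (1−ω)·0.0000 + ω·-2.1520 = -3.0128

(3.0800, -2.0481, -3.0128)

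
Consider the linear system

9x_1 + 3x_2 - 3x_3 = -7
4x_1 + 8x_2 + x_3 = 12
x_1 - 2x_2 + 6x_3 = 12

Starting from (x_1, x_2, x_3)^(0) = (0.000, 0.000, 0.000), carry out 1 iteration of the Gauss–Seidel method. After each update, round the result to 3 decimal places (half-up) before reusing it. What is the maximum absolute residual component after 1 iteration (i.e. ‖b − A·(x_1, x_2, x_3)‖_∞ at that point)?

2.759

Iteration 1:
  x_1 = (-7 - (3)·0.000 - (-3)·0.000) / (9) = -0.778
  x_2 = (12 - (4)·-0.778 - (1)·0.000) / (8) = 1.889
  x_3 = (12 - (1)·-0.778 - (-2)·1.889) / (6) = 2.759
Residual b − A·x = (2.612, -2.759, 0.002); ∞-norm = 2.759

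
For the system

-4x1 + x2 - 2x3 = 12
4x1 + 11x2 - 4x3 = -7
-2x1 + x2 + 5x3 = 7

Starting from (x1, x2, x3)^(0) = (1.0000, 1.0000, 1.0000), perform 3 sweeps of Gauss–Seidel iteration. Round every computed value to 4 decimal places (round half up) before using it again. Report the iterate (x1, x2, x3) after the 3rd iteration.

Iteration 1:
  x1 = (12 - (1)·1.0000 - (-2)·1.0000) / (-4) = -3.2500
  x2 = (-7 - (4)·-3.2500 - (-4)·1.0000) / (11) = 0.9091
  x3 = (7 - (-2)·-3.2500 - (1)·0.9091) / (5) = -0.0818
Iteration 2:
  x1 = (12 - (1)·0.9091 - (-2)·-0.0818) / (-4) = -2.7318
  x2 = (-7 - (4)·-2.7318 - (-4)·-0.0818) / (11) = 0.3273
  x3 = (7 - (-2)·-2.7318 - (1)·0.3273) / (5) = 0.2418
Iteration 3:
  x1 = (12 - (1)·0.3273 - (-2)·0.2418) / (-4) = -3.0391
  x2 = (-7 - (4)·-3.0391 - (-4)·0.2418) / (11) = 0.5567
  x3 = (7 - (-2)·-3.0391 - (1)·0.5567) / (5) = 0.0730

(-3.0391, 0.5567, 0.0730)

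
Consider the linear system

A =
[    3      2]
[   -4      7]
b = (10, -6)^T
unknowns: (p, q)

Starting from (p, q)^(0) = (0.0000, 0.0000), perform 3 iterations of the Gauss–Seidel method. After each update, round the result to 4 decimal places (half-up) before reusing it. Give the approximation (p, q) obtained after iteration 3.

(2.9010, 0.8006)

Iteration 1:
  p = (10 - (2)·0.0000) / (3) = 3.3333
  q = (-6 - (-4)·3.3333) / (7) = 1.0476
Iteration 2:
  p = (10 - (2)·1.0476) / (3) = 2.6349
  q = (-6 - (-4)·2.6349) / (7) = 0.6485
Iteration 3:
  p = (10 - (2)·0.6485) / (3) = 2.9010
  q = (-6 - (-4)·2.9010) / (7) = 0.8006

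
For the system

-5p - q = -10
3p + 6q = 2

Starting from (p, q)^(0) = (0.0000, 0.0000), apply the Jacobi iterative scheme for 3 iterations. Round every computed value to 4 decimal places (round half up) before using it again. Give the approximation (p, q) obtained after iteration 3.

Iteration 1:
  p = (-10 - (-1)·0.0000) / (-5) = 2.0000
  q = (2 - (3)·0.0000) / (6) = 0.3333
Iteration 2:
  p = (-10 - (-1)·0.3333) / (-5) = 1.9333
  q = (2 - (3)·2.0000) / (6) = -0.6667
Iteration 3:
  p = (-10 - (-1)·-0.6667) / (-5) = 2.1333
  q = (2 - (3)·1.9333) / (6) = -0.6333

(2.1333, -0.6333)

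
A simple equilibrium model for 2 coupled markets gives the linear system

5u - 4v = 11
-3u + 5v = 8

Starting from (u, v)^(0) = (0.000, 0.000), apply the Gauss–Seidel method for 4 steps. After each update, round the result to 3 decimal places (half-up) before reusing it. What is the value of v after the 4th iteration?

5.318

Iteration 1:
  u = (11 - (-4)·0.000) / (5) = 2.200
  v = (8 - (-3)·2.200) / (5) = 2.920
Iteration 2:
  u = (11 - (-4)·2.920) / (5) = 4.536
  v = (8 - (-3)·4.536) / (5) = 4.322
Iteration 3:
  u = (11 - (-4)·4.322) / (5) = 5.658
  v = (8 - (-3)·5.658) / (5) = 4.995
Iteration 4:
  u = (11 - (-4)·4.995) / (5) = 6.196
  v = (8 - (-3)·6.196) / (5) = 5.318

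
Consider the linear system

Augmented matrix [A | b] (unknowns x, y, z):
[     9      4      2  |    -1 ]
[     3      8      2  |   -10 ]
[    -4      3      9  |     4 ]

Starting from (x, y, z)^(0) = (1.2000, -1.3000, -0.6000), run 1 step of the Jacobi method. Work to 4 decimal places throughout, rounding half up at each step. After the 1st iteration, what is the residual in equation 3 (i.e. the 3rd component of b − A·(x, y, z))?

Iteration 1:
  x = (-1 - (4)·-1.3000 - (2)·-0.6000) / (9) = 0.6000
  y = (-10 - (3)·1.2000 - (2)·-0.6000) / (8) = -1.5500
  z = (4 - (-4)·1.2000 - (3)·-1.3000) / (9) = 1.4111
Residual b − A·x = (-3.0222, -2.2222, -1.6499)

-1.6499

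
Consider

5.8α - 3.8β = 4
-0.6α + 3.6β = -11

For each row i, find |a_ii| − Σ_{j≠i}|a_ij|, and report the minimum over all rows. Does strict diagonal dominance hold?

row 1: |5.8| − (3.8) = 2
row 2: |3.6| − (0.6) = 3
minimum over rows = 2 → strictly diagonally dominant (convergence guaranteed)

2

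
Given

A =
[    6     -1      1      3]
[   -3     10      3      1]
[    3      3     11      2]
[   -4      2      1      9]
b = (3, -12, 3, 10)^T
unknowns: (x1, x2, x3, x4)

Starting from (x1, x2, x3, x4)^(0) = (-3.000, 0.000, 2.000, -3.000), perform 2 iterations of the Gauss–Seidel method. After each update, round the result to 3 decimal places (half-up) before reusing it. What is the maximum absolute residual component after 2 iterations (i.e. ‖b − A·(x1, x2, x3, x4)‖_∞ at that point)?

1.900

Iteration 1:
  x1 = (3 - (-1)·0.000 - (1)·2.000 - (3)·-3.000) / (6) = 1.667
  x2 = (-12 - (-3)·1.667 - (3)·2.000 - (1)·-3.000) / (10) = -1.000
  x3 = (3 - (3)·1.667 - (3)·-1.000 - (2)·-3.000) / (11) = 0.636
  x4 = (10 - (-4)·1.667 - (2)·-1.000 - (1)·0.636) / (9) = 2.004
Iteration 2:
  x1 = (3 - (-1)·-1.000 - (1)·0.636 - (3)·2.004) / (6) = -0.775
  x2 = (-12 - (-3)·-0.775 - (3)·0.636 - (1)·2.004) / (10) = -1.824
  x3 = (3 - (3)·-0.775 - (3)·-1.824 - (2)·2.004) / (11) = 0.617
  x4 = (10 - (-4)·-0.775 - (2)·-1.824 - (1)·0.617) / (9) = 1.103
Residual b − A·x = (1.900, 0.961, 1.804, 0.004); ∞-norm = 1.900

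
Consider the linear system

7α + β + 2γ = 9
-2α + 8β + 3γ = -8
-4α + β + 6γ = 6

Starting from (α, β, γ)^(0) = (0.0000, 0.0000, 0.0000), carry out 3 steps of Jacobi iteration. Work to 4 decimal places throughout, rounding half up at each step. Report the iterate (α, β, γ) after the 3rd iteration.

Iteration 1:
  α = (9 - (1)·0.0000 - (2)·0.0000) / (7) = 1.2857
  β = (-8 - (-2)·0.0000 - (3)·0.0000) / (8) = -1.0000
  γ = (6 - (-4)·0.0000 - (1)·0.0000) / (6) = 1.0000
Iteration 2:
  α = (9 - (1)·-1.0000 - (2)·1.0000) / (7) = 1.1429
  β = (-8 - (-2)·1.2857 - (3)·1.0000) / (8) = -1.0536
  γ = (6 - (-4)·1.2857 - (1)·-1.0000) / (6) = 2.0238
Iteration 3:
  α = (9 - (1)·-1.0536 - (2)·2.0238) / (7) = 0.8580
  β = (-8 - (-2)·1.1429 - (3)·2.0238) / (8) = -1.4732
  γ = (6 - (-4)·1.1429 - (1)·-1.0536) / (6) = 1.9375

(0.8580, -1.4732, 1.9375)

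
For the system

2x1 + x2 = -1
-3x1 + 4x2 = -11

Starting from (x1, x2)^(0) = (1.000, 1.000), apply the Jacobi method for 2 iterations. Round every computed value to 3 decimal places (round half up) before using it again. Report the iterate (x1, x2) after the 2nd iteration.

(0.500, -3.500)

Iteration 1:
  x1 = (-1 - (1)·1.000) / (2) = -1.000
  x2 = (-11 - (-3)·1.000) / (4) = -2.000
Iteration 2:
  x1 = (-1 - (1)·-2.000) / (2) = 0.500
  x2 = (-11 - (-3)·-1.000) / (4) = -3.500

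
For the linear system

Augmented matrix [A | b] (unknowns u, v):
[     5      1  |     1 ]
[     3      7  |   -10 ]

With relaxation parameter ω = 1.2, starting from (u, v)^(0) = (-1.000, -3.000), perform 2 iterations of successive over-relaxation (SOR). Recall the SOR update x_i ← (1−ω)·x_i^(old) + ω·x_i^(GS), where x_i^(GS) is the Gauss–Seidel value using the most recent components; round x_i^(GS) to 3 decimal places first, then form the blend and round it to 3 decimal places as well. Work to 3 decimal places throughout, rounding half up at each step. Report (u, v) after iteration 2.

(0.418, -1.587)

Iteration 1:
  u: GS value = (1 - (1)·-3.000) / (5) = 0.800;  u ← (1−ω)·-1.000 + ω·0.800 = 1.160
  v: GS value = (-10 - (3)·1.160) / (7) = -1.926;  v ← (1−ω)·-3.000 + ω·-1.926 = -1.711
Iteration 2:
  u: GS value = (1 - (1)·-1.711) / (5) = 0.542;  u ← (1−ω)·1.160 + ω·0.542 = 0.418
  v: GS value = (-10 - (3)·0.418) / (7) = -1.608;  v ← (1−ω)·-1.711 + ω·-1.608 = -1.587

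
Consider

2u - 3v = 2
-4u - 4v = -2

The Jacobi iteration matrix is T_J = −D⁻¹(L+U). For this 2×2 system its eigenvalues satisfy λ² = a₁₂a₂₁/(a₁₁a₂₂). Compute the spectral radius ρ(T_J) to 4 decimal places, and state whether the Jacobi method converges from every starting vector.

1.2247

a₁₂a₂₁/(a₁₁a₂₂) = (-3)·(-4) / ((2)·(-4)) = -1.500000
ρ = √|-1.500000| = √1.500000 = 1.2247
ρ > 1, so Jacobi diverges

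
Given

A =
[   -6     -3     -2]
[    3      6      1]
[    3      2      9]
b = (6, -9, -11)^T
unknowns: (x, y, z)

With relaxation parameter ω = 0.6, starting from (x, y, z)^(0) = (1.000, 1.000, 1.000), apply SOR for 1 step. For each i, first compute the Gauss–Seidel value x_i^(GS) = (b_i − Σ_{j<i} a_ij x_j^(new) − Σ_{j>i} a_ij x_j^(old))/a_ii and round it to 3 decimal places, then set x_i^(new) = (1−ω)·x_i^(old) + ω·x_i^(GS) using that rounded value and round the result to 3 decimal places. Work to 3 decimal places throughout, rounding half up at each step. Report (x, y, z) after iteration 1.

(-0.700, -0.390, -0.141)

Iteration 1:
  x: GS value = (6 - (-3)·1.000 - (-2)·1.000) / (-6) = -1.833;  x ← (1−ω)·1.000 + ω·-1.833 = -0.700
  y: GS value = (-9 - (3)·-0.700 - (1)·1.000) / (6) = -1.317;  y ← (1−ω)·1.000 + ω·-1.317 = -0.390
  z: GS value = (-11 - (3)·-0.700 - (2)·-0.390) / (9) = -0.902;  z ← (1−ω)·1.000 + ω·-0.902 = -0.141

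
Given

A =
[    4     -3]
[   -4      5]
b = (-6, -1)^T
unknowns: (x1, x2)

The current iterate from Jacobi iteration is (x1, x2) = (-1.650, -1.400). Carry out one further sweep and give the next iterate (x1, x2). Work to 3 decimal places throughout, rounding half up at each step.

(-2.550, -1.520)

One sweep:
  x1 = (-6 - (-3)·-1.400) / (4) = -2.550
  x2 = (-1 - (-4)·-1.650) / (5) = -1.520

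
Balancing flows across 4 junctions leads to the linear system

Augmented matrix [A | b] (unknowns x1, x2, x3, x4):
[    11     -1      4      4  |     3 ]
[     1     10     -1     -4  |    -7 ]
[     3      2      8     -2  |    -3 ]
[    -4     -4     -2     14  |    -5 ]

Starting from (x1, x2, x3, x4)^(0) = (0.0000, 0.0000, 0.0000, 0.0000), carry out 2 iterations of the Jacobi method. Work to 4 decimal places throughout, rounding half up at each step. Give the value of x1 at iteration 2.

0.4753

Iteration 1:
  x1 = (3 - (-1)·0.0000 - (4)·0.0000 - (4)·0.0000) / (11) = 0.2727
  x2 = (-7 - (1)·0.0000 - (-1)·0.0000 - (-4)·0.0000) / (10) = -0.7000
  x3 = (-3 - (3)·0.0000 - (2)·0.0000 - (-2)·0.0000) / (8) = -0.3750
  x4 = (-5 - (-4)·0.0000 - (-4)·0.0000 - (-2)·0.0000) / (14) = -0.3571
Iteration 2:
  x1 = (3 - (-1)·-0.7000 - (4)·-0.3750 - (4)·-0.3571) / (11) = 0.4753
  x2 = (-7 - (1)·0.2727 - (-1)·-0.3750 - (-4)·-0.3571) / (10) = -0.9076
  x3 = (-3 - (3)·0.2727 - (2)·-0.7000 - (-2)·-0.3571) / (8) = -0.3915
  x4 = (-5 - (-4)·0.2727 - (-4)·-0.7000 - (-2)·-0.3750) / (14) = -0.5328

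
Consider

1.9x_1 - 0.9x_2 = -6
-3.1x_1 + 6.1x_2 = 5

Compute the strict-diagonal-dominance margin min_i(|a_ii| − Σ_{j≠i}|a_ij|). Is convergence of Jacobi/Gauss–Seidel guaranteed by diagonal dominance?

row 1: |1.9| − (0.9) = 1
row 2: |6.1| − (3.1) = 3
minimum over rows = 1 → strictly diagonally dominant (convergence guaranteed)

1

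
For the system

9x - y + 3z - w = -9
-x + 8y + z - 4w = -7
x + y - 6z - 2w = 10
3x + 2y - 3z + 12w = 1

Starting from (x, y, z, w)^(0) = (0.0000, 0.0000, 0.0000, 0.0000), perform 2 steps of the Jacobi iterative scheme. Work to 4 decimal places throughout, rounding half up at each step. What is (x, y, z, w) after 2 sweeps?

Iteration 1:
  x = (-9 - (-1)·0.0000 - (3)·0.0000 - (-1)·0.0000) / (9) = -1.0000
  y = (-7 - (-1)·0.0000 - (1)·0.0000 - (-4)·0.0000) / (8) = -0.8750
  z = (10 - (1)·0.0000 - (1)·0.0000 - (-2)·0.0000) / (-6) = -1.6667
  w = (1 - (3)·0.0000 - (2)·0.0000 - (-3)·0.0000) / (12) = 0.0833
Iteration 2:
  x = (-9 - (-1)·-0.8750 - (3)·-1.6667 - (-1)·0.0833) / (9) = -0.5324
  y = (-7 - (-1)·-1.0000 - (1)·-1.6667 - (-4)·0.0833) / (8) = -0.7500
  z = (10 - (1)·-1.0000 - (1)·-0.8750 - (-2)·0.0833) / (-6) = -2.0069
  w = (1 - (3)·-1.0000 - (2)·-0.8750 - (-3)·-1.6667) / (12) = 0.0625

(-0.5324, -0.7500, -2.0069, 0.0625)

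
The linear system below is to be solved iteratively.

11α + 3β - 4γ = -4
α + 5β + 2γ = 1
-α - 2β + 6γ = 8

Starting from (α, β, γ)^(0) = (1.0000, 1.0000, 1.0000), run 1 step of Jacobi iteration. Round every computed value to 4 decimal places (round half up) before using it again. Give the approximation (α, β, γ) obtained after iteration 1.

Iteration 1:
  α = (-4 - (3)·1.0000 - (-4)·1.0000) / (11) = -0.2727
  β = (1 - (1)·1.0000 - (2)·1.0000) / (5) = -0.4000
  γ = (8 - (-1)·1.0000 - (-2)·1.0000) / (6) = 1.8333

(-0.2727, -0.4000, 1.8333)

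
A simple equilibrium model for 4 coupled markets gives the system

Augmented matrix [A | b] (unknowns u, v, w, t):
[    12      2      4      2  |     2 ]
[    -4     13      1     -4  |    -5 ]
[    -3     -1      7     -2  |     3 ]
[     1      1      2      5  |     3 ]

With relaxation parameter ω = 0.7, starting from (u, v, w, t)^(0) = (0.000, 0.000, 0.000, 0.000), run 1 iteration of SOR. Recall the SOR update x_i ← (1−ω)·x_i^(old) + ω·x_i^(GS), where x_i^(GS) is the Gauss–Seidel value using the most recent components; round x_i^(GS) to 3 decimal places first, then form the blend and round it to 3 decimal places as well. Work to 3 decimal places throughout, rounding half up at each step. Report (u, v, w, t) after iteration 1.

Iteration 1:
  u: GS value = (2 - (2)·0.000 - (4)·0.000 - (2)·0.000) / (12) = 0.167;  u ← (1−ω)·0.000 + ω·0.167 = 0.117
  v: GS value = (-5 - (-4)·0.117 - (1)·0.000 - (-4)·0.000) / (13) = -0.349;  v ← (1−ω)·0.000 + ω·-0.349 = -0.244
  w: GS value = (3 - (-3)·0.117 - (-1)·-0.244 - (-2)·0.000) / (7) = 0.444;  w ← (1−ω)·0.000 + ω·0.444 = 0.311
  t: GS value = (3 - (1)·0.117 - (1)·-0.244 - (2)·0.311) / (5) = 0.501;  t ← (1−ω)·0.000 + ω·0.501 = 0.351

(0.117, -0.244, 0.311, 0.351)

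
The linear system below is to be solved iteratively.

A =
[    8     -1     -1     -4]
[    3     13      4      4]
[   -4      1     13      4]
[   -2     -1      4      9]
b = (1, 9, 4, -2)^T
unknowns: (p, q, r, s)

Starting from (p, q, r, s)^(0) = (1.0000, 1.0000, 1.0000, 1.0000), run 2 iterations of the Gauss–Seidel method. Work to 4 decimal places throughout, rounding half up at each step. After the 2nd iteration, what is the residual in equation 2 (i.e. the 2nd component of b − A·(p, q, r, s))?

0.2721

Iteration 1:
  p = (1 - (-1)·1.0000 - (-1)·1.0000 - (-4)·1.0000) / (8) = 0.8750
  q = (9 - (3)·0.8750 - (4)·1.0000 - (4)·1.0000) / (13) = -0.1250
  r = (4 - (-4)·0.8750 - (1)·-0.1250 - (4)·1.0000) / (13) = 0.2788
  s = (-2 - (-2)·0.8750 - (-1)·-0.1250 - (4)·0.2788) / (9) = -0.1656
Iteration 2:
  p = (1 - (-1)·-0.1250 - (-1)·0.2788 - (-4)·-0.1656) / (8) = 0.0614
  q = (9 - (3)·0.0614 - (4)·0.2788 - (4)·-0.1656) / (13) = 0.6433
  r = (4 - (-4)·0.0614 - (1)·0.6433 - (4)·-0.1656) / (13) = 0.3281
  s = (-2 - (-2)·0.0614 - (-1)·0.6433 - (4)·0.3281) / (9) = -0.2829
Residual b − A·x = (0.3486, 0.2721, 0.4686, -0.0002)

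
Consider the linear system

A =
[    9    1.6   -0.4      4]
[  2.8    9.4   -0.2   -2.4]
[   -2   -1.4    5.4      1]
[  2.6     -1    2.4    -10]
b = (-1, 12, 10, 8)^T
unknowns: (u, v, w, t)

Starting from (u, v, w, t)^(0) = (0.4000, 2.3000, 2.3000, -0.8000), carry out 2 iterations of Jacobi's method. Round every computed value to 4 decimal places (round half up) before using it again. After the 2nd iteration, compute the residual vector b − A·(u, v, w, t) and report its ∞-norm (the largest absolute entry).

Iteration 1:
  u = (-1 - (1.6)·2.3000 - (-0.4)·2.3000 - (4)·-0.8000) / (9) = -0.0622
  v = (12 - (2.8)·0.4000 - (-0.2)·2.3000 - (-2.4)·-0.8000) / (9.4) = 1.0021
  w = (10 - (-2)·0.4000 - (-1.4)·2.3000 - (1)·-0.8000) / (5.4) = 2.7444
  t = (8 - (2.6)·0.4000 - (-1)·2.3000 - (2.4)·2.3000) / (-10) = -0.3740
Iteration 2:
  u = (-1 - (1.6)·1.0021 - (-0.4)·2.7444 - (4)·-0.3740) / (9) = -0.0011
  v = (12 - (2.8)·-0.0622 - (-0.2)·2.7444 - (-2.4)·-0.3740) / (9.4) = 1.2580
  w = (10 - (-2)·-0.0622 - (-1.4)·1.0021 - (1)·-0.3740) / (5.4) = 2.1579
  t = (8 - (2.6)·-0.0622 - (-1)·1.0021 - (2.4)·2.7444) / (-10) = -0.2577
Residual b − A·x = (-1.1089, -0.0090, 0.3640, 1.5049); ∞-norm = 1.5049

1.5049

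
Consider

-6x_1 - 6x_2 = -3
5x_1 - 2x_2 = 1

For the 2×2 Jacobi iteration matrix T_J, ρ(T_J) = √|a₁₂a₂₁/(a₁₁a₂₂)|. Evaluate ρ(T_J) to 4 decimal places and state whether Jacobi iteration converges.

a₁₂a₂₁/(a₁₁a₂₂) = (-6)·(5) / ((-6)·(-2)) = -2.500000
ρ = √|-2.500000| = √2.500000 = 1.5811
ρ > 1, so Jacobi diverges

1.5811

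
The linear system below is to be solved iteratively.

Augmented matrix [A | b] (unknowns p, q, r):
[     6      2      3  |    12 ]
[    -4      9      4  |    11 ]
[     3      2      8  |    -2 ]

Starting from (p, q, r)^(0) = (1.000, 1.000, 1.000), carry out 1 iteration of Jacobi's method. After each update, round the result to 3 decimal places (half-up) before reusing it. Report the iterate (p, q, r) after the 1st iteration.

Iteration 1:
  p = (12 - (2)·1.000 - (3)·1.000) / (6) = 1.167
  q = (11 - (-4)·1.000 - (4)·1.000) / (9) = 1.222
  r = (-2 - (3)·1.000 - (2)·1.000) / (8) = -0.875

(1.167, 1.222, -0.875)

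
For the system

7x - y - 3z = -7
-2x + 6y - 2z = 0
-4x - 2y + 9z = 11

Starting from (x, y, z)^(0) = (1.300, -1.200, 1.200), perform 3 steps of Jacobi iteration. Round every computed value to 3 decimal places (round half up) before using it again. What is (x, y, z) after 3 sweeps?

Iteration 1:
  x = (-7 - (-1)·-1.200 - (-3)·1.200) / (7) = -0.657
  y = (0 - (-2)·1.300 - (-2)·1.200) / (6) = 0.833
  z = (11 - (-4)·1.300 - (-2)·-1.200) / (9) = 1.533
Iteration 2:
  x = (-7 - (-1)·0.833 - (-3)·1.533) / (7) = -0.224
  y = (0 - (-2)·-0.657 - (-2)·1.533) / (6) = 0.292
  z = (11 - (-4)·-0.657 - (-2)·0.833) / (9) = 1.115
Iteration 3:
  x = (-7 - (-1)·0.292 - (-3)·1.115) / (7) = -0.480
  y = (0 - (-2)·-0.224 - (-2)·1.115) / (6) = 0.297
  z = (11 - (-4)·-0.224 - (-2)·0.292) / (9) = 1.188

(-0.480, 0.297, 1.188)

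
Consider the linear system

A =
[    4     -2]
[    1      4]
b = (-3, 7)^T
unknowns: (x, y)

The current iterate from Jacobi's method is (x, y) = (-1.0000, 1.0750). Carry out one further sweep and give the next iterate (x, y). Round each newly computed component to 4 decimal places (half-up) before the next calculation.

One sweep:
  x = (-3 - (-2)·1.0750) / (4) = -0.2125
  y = (7 - (1)·-1.0000) / (4) = 2.0000

(-0.2125, 2.0000)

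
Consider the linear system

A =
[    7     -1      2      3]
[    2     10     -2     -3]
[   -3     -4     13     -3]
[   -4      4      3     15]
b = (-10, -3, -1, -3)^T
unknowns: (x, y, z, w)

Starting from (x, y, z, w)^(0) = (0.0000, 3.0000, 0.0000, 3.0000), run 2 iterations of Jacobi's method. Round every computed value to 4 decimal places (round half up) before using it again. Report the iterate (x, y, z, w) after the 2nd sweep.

(-1.3539, 0.1648, -0.6505, -1.2772)

Iteration 1:
  x = (-10 - (-1)·3.0000 - (2)·0.0000 - (3)·3.0000) / (7) = -2.2857
  y = (-3 - (2)·0.0000 - (-2)·0.0000 - (-3)·3.0000) / (10) = 0.6000
  z = (-1 - (-3)·0.0000 - (-4)·3.0000 - (-3)·3.0000) / (13) = 1.5385
  w = (-3 - (-4)·0.0000 - (4)·3.0000 - (3)·0.0000) / (15) = -1.0000
Iteration 2:
  x = (-10 - (-1)·0.6000 - (2)·1.5385 - (3)·-1.0000) / (7) = -1.3539
  y = (-3 - (2)·-2.2857 - (-2)·1.5385 - (-3)·-1.0000) / (10) = 0.1648
  z = (-1 - (-3)·-2.2857 - (-4)·0.6000 - (-3)·-1.0000) / (13) = -0.6505
  w = (-3 - (-4)·-2.2857 - (4)·0.6000 - (3)·1.5385) / (15) = -1.2772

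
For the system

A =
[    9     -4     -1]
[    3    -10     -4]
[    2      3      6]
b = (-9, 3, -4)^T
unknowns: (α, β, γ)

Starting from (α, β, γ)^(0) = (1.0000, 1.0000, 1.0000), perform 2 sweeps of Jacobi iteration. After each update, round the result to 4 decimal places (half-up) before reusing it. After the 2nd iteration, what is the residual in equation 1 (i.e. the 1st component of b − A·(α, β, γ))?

3.4479

Iteration 1:
  α = (-9 - (-4)·1.0000 - (-1)·1.0000) / (9) = -0.4444
  β = (3 - (3)·1.0000 - (-4)·1.0000) / (-10) = -0.4000
  γ = (-4 - (2)·1.0000 - (3)·1.0000) / (6) = -1.5000
Iteration 2:
  α = (-9 - (-4)·-0.4000 - (-1)·-1.5000) / (9) = -1.3444
  β = (3 - (3)·-0.4444 - (-4)·-1.5000) / (-10) = 0.1667
  γ = (-4 - (2)·-0.4444 - (3)·-0.4000) / (6) = -0.3185
Residual b − A·x = (3.4479, 7.4262, 0.0997)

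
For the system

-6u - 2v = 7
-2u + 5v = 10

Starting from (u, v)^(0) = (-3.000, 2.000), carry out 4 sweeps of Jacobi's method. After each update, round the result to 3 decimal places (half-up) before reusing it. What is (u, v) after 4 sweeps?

(-1.642, 1.364)

Iteration 1:
  u = (7 - (-2)·2.000) / (-6) = -1.833
  v = (10 - (-2)·-3.000) / (5) = 0.800
Iteration 2:
  u = (7 - (-2)·0.800) / (-6) = -1.433
  v = (10 - (-2)·-1.833) / (5) = 1.267
Iteration 3:
  u = (7 - (-2)·1.267) / (-6) = -1.589
  v = (10 - (-2)·-1.433) / (5) = 1.427
Iteration 4:
  u = (7 - (-2)·1.427) / (-6) = -1.642
  v = (10 - (-2)·-1.589) / (5) = 1.364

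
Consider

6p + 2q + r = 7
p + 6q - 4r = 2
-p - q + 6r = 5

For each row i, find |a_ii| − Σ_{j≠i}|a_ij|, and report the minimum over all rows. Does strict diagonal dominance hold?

1

row 1: |6| − (2+1) = 3
row 2: |6| − (1+4) = 1
row 3: |6| − (1+1) = 4
minimum over rows = 1 → strictly diagonally dominant (convergence guaranteed)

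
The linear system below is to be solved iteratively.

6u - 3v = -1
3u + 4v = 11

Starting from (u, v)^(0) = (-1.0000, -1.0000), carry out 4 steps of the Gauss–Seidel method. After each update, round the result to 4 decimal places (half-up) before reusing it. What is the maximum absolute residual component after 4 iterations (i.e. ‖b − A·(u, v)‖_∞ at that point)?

0.6724

Iteration 1:
  u = (-1 - (-3)·-1.0000) / (6) = -0.6667
  v = (11 - (3)·-0.6667) / (4) = 3.2500
Iteration 2:
  u = (-1 - (-3)·3.2500) / (6) = 1.4583
  v = (11 - (3)·1.4583) / (4) = 1.6563
Iteration 3:
  u = (-1 - (-3)·1.6563) / (6) = 0.6615
  v = (11 - (3)·0.6615) / (4) = 2.2539
Iteration 4:
  u = (-1 - (-3)·2.2539) / (6) = 0.9603
  v = (11 - (3)·0.9603) / (4) = 2.0298
Residual b − A·x = (-0.6724, -0.0001); ∞-norm = 0.6724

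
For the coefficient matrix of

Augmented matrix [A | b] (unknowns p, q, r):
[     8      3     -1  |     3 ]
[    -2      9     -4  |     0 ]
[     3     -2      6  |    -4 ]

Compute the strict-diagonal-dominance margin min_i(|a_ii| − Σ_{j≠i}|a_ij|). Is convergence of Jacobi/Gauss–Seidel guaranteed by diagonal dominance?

row 1: |8| − (3+1) = 4
row 2: |9| − (2+4) = 3
row 3: |6| − (3+2) = 1
minimum over rows = 1 → strictly diagonally dominant (convergence guaranteed)

1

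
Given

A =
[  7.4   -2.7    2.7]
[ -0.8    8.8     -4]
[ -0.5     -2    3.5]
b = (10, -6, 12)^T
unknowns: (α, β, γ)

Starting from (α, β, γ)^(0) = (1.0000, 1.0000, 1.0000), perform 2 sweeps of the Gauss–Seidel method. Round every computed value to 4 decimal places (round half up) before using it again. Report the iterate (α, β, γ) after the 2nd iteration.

(0.0136, 0.9385, 3.9668)

Iteration 1:
  α = (10 - (-2.7)·1.0000 - (2.7)·1.0000) / (7.4) = 1.3514
  β = (-6 - (-0.8)·1.3514 - (-4)·1.0000) / (8.8) = -0.1044
  γ = (12 - (-0.5)·1.3514 - (-2)·-0.1044) / (3.5) = 3.5620
Iteration 2:
  α = (10 - (-2.7)·-0.1044 - (2.7)·3.5620) / (7.4) = 0.0136
  β = (-6 - (-0.8)·0.0136 - (-4)·3.5620) / (8.8) = 0.9385
  γ = (12 - (-0.5)·0.0136 - (-2)·0.9385) / (3.5) = 3.9668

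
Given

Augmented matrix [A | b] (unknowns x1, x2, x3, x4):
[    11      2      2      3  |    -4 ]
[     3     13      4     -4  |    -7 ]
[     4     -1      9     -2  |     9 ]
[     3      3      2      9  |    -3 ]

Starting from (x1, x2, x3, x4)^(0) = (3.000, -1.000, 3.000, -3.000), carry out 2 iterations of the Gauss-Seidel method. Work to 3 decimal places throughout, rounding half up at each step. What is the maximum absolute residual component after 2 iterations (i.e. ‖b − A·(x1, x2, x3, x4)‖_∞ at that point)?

Iteration 1:
  x1 = (-4 - (2)·-1.000 - (2)·3.000 - (3)·-3.000) / (11) = 0.091
  x2 = (-7 - (3)·0.091 - (4)·3.000 - (-4)·-3.000) / (13) = -2.406
  x3 = (9 - (4)·0.091 - (-1)·-2.406 - (-2)·-3.000) / (9) = 0.026
  x4 = (-3 - (3)·0.091 - (3)·-2.406 - (2)·0.026) / (9) = 0.433
Iteration 2:
  x1 = (-4 - (2)·-2.406 - (2)·0.026 - (3)·0.433) / (11) = -0.049
  x2 = (-7 - (3)·-0.049 - (4)·0.026 - (-4)·0.433) / (13) = -0.402
  x3 = (9 - (4)·-0.049 - (-1)·-0.402 - (-2)·0.433) / (9) = 1.073
  x4 = (-3 - (3)·-0.049 - (3)·-0.402 - (2)·1.073) / (9) = -0.421
Residual b − A·x = (-3.540, -7.603, -1.705, -0.004); ∞-norm = 7.603

7.603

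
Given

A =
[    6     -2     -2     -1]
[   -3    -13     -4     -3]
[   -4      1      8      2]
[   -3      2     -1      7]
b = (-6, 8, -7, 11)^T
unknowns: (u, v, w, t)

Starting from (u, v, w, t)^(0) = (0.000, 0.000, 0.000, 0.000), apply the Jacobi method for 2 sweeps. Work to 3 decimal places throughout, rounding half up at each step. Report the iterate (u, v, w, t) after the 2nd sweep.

(-1.235, -0.478, -1.691, 1.194)

Iteration 1:
  u = (-6 - (-2)·0.000 - (-2)·0.000 - (-1)·0.000) / (6) = -1.000
  v = (8 - (-3)·0.000 - (-4)·0.000 - (-3)·0.000) / (-13) = -0.615
  w = (-7 - (-4)·0.000 - (1)·0.000 - (2)·0.000) / (8) = -0.875
  t = (11 - (-3)·0.000 - (2)·0.000 - (-1)·0.000) / (7) = 1.571
Iteration 2:
  u = (-6 - (-2)·-0.615 - (-2)·-0.875 - (-1)·1.571) / (6) = -1.235
  v = (8 - (-3)·-1.000 - (-4)·-0.875 - (-3)·1.571) / (-13) = -0.478
  w = (-7 - (-4)·-1.000 - (1)·-0.615 - (2)·1.571) / (8) = -1.691
  t = (11 - (-3)·-1.000 - (2)·-0.615 - (-1)·-0.875) / (7) = 1.194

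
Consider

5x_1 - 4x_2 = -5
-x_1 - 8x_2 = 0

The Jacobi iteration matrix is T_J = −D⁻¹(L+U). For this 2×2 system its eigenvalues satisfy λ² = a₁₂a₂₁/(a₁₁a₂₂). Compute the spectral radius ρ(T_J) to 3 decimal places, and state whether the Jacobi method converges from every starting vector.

a₁₂a₂₁/(a₁₁a₂₂) = (-4)·(-1) / ((5)·(-8)) = -0.100000
ρ = √|-0.100000| = √0.100000 = 0.316
ρ < 1, so Jacobi converges

0.316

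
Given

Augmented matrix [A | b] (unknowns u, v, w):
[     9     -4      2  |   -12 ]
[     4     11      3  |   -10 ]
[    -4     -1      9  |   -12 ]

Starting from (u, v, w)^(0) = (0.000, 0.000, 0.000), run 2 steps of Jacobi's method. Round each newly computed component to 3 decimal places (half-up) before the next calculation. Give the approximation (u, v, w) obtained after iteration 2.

Iteration 1:
  u = (-12 - (-4)·0.000 - (2)·0.000) / (9) = -1.333
  v = (-10 - (4)·0.000 - (3)·0.000) / (11) = -0.909
  w = (-12 - (-4)·0.000 - (-1)·0.000) / (9) = -1.333
Iteration 2:
  u = (-12 - (-4)·-0.909 - (2)·-1.333) / (9) = -1.441
  v = (-10 - (4)·-1.333 - (3)·-1.333) / (11) = -0.061
  w = (-12 - (-4)·-1.333 - (-1)·-0.909) / (9) = -2.027

(-1.441, -0.061, -2.027)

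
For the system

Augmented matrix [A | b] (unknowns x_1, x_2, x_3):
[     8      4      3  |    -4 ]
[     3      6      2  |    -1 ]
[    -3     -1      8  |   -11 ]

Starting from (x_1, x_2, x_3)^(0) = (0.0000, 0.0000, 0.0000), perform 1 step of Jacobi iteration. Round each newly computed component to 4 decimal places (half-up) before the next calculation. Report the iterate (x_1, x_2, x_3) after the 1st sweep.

(-0.5000, -0.1667, -1.3750)

Iteration 1:
  x_1 = (-4 - (4)·0.0000 - (3)·0.0000) / (8) = -0.5000
  x_2 = (-1 - (3)·0.0000 - (2)·0.0000) / (6) = -0.1667
  x_3 = (-11 - (-3)·0.0000 - (-1)·0.0000) / (8) = -1.3750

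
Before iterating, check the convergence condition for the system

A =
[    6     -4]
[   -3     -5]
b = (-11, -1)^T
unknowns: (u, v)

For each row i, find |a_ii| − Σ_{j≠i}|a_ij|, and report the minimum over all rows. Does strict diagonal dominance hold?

2

row 1: |6| − (4) = 2
row 2: |-5| − (3) = 2
minimum over rows = 2 → strictly diagonally dominant (convergence guaranteed)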